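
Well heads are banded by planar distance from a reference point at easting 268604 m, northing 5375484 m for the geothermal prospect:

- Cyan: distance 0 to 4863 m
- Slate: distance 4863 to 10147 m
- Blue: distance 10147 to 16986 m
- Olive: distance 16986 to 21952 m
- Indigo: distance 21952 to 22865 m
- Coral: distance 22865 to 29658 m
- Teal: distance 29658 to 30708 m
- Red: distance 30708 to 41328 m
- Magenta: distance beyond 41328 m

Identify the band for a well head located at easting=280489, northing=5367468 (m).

Distance = √((280489−268604)² + (5367468−5375484)²) = √(141253225.000 + 64256256.000) = 14335.602 m.
10147 ≤ 14335.602 < 16986 → Blue.

Blue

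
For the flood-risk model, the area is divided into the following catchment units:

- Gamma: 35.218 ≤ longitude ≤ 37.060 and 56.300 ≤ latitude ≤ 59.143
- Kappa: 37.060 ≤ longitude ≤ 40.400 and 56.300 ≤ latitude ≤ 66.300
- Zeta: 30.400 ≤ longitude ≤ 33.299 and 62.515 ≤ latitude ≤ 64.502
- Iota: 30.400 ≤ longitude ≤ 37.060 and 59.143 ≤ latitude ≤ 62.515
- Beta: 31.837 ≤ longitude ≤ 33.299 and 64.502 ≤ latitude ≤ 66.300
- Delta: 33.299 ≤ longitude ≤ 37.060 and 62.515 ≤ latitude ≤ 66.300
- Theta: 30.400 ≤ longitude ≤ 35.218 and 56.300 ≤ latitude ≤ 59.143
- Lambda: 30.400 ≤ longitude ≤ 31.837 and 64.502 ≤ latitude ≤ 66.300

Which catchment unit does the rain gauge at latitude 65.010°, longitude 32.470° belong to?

Beta

The point has longitude = 32.470 and latitude = 65.010.
Only Beta satisfies 31.837 ≤ longitude ≤ 33.299 and 64.502 ≤ latitude ≤ 66.300.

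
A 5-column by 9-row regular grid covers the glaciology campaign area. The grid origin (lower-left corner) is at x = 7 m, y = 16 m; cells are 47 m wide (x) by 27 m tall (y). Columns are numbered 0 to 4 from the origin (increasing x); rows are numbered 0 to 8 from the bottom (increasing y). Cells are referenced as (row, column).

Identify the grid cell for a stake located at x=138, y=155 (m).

Column index: ⌊(138 − 7) / 47⌋ = ⌊2.787⌋ = 2
Row offset from origin: ⌊(155 − 16) / 27⌋ = ⌊5.148⌋ = 5 → row 5

(5, 2)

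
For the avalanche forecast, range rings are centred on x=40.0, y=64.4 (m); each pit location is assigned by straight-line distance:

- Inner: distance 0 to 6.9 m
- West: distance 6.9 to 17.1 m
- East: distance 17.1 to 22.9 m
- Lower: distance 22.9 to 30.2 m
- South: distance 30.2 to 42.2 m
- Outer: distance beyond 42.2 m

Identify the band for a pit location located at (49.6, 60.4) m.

Distance = √((49.6−40.0)² + (60.4−64.4)²) = √(92.160 + 16.000) = 10.400 m.
6.9 ≤ 10.400 < 17.1 → West.

West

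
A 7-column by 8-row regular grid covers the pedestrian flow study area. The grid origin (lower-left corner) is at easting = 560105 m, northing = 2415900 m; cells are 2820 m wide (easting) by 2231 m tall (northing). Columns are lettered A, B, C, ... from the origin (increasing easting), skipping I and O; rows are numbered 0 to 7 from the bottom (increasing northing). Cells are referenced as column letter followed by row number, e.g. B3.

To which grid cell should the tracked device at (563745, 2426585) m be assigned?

B4

Column index: ⌊(563745 − 560105) / 2820⌋ = ⌊1.291⌋ = 1 → column B
Row offset from origin: ⌊(2426585 − 2415900) / 2231⌋ = ⌊4.789⌋ = 4 → row 4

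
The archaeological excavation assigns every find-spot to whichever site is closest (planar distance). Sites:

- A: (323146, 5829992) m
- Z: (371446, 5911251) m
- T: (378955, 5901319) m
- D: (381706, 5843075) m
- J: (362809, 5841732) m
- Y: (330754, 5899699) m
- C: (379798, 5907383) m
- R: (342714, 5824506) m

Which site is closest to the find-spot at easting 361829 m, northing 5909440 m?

Z

Squared distances to each site:
A: 7808359193.000; Z: 95766410.000; T: 359250517.000; D: 4799408354.000; J: 4585333664.000; Y: 1060542706.000; C: 327116210.000; R: 7579167581.000.
Minimum at Z.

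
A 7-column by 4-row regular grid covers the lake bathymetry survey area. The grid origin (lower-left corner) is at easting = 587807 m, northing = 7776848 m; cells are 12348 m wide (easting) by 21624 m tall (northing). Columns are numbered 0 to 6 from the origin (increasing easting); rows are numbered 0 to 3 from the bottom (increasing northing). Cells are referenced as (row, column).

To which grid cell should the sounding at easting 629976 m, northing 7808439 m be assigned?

(1, 3)

Column index: ⌊(629976 − 587807) / 12348⌋ = ⌊3.415⌋ = 3
Row offset from origin: ⌊(7808439 − 7776848) / 21624⌋ = ⌊1.461⌋ = 1 → row 1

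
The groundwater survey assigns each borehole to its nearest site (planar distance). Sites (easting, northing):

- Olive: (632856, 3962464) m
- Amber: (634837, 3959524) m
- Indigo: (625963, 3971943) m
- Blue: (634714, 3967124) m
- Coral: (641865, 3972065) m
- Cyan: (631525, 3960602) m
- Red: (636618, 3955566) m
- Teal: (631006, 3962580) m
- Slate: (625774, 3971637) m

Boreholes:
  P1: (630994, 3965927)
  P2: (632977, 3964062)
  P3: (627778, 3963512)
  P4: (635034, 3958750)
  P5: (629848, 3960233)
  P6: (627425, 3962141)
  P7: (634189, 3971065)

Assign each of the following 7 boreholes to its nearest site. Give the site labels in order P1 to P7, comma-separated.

P1 → Teal (d²=11202553.00)
P2 → Olive (d²=2568245.00)
P3 → Teal (d²=11288608.00)
P4 → Amber (d²=637885.00)
P5 → Cyan (d²=2948490.00)
P6 → Teal (d²=13016282.00)
P7 → Blue (d²=15807106.00)

Teal, Olive, Teal, Amber, Cyan, Teal, Blue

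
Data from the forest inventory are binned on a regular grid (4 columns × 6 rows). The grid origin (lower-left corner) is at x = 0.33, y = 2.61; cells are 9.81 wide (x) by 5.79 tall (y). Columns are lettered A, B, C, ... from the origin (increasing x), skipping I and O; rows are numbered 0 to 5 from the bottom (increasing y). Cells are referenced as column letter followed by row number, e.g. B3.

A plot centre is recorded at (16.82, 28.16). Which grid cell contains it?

B4

Column index: ⌊(16.82 − 0.33) / 9.81⌋ = ⌊1.681⌋ = 1 → column B
Row offset from origin: ⌊(28.16 − 2.61) / 5.79⌋ = ⌊4.413⌋ = 4 → row 4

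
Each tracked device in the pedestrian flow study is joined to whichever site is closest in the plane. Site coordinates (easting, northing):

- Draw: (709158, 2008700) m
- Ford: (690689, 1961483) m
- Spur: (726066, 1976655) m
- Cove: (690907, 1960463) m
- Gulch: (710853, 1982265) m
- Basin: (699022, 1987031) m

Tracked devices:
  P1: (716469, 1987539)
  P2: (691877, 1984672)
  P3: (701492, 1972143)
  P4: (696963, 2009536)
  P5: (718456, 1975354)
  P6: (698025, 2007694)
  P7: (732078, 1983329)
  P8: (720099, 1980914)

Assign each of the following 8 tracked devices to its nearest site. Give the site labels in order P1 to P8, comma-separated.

Gulch, Basin, Gulch, Draw, Spur, Draw, Spur, Spur

P1 → Gulch (d²=59354532.00)
P2 → Basin (d²=56615906.00)
P3 → Gulch (d²=190083205.00)
P4 → Draw (d²=149416921.00)
P5 → Spur (d²=59604701.00)
P6 → Draw (d²=124955725.00)
P7 → Spur (d²=80686420.00)
P8 → Spur (d²=53744170.00)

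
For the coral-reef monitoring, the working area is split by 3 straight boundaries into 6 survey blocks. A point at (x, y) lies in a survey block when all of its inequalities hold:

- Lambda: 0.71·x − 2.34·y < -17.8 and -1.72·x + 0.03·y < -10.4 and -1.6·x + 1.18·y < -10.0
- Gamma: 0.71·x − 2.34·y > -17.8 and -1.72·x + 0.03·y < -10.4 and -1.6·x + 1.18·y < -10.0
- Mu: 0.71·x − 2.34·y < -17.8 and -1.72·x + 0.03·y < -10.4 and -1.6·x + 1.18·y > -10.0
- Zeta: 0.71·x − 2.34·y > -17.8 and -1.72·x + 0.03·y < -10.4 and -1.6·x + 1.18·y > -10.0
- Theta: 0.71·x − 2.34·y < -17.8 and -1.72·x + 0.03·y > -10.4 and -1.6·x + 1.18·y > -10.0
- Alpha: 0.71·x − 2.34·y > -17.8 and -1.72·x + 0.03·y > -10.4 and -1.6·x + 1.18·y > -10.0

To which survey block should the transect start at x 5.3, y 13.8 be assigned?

0.71·5.3 − 2.34·13.8 = -28.529, which is < -17.8
-1.72·5.3 + 0.03·13.8 = -8.702, which is > -10.4
-1.6·5.3 + 1.18·13.8 = 7.804, which is > -10.0
This sign pattern matches Theta.

Theta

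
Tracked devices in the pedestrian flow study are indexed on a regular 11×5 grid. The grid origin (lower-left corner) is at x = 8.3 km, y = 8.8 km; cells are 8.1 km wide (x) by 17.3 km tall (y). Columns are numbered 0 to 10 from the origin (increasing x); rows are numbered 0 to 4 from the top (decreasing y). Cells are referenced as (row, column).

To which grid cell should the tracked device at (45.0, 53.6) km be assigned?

Column index: ⌊(45.0 − 8.3) / 8.1⌋ = ⌊4.531⌋ = 4
Row offset from origin: ⌊(53.6 − 8.8) / 17.3⌋ = ⌊2.590⌋ = 2 → row 2 (counted from top)

(2, 4)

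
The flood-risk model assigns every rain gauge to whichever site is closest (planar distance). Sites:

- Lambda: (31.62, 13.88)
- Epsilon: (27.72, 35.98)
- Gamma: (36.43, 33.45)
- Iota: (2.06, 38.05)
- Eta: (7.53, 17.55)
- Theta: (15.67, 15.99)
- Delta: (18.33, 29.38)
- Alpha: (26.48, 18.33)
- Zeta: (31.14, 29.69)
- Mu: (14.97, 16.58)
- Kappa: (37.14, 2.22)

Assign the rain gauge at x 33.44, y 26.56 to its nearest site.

Zeta

Squared distances to each site:
Lambda: 164.095; Epsilon: 121.455; Gamma: 56.412; Iota: 1116.724; Eta: 752.508; Theta: 427.498; Delta: 236.264; Alpha: 116.174; Zeta: 15.087; Mu: 440.741; Kappa: 606.126.
Minimum at Zeta.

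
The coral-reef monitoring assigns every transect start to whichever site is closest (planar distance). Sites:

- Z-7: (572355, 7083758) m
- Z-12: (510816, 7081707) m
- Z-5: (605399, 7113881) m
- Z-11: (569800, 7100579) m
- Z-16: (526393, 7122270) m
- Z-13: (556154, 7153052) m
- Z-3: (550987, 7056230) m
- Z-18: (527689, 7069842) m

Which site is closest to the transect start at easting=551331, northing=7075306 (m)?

Squared distances to each site:
Z-7: 513444880.000; Z-12: 1682438026.000; Z-5: 4411379249.000; Z-11: 979828490.000; Z-16: 2827521140.000; Z-13: 6067701845.000; Z-3: 364012112.000; Z-18: 588799460.000.
Minimum at Z-3.

Z-3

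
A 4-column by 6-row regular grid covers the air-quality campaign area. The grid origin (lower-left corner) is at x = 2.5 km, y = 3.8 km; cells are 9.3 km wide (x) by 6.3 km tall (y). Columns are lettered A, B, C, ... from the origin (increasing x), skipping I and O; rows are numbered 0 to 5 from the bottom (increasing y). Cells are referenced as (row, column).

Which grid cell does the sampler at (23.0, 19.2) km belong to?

(2, C)

Column index: ⌊(23.0 − 2.5) / 9.3⌋ = ⌊2.204⌋ = 2 → column C
Row offset from origin: ⌊(19.2 − 3.8) / 6.3⌋ = ⌊2.444⌋ = 2 → row 2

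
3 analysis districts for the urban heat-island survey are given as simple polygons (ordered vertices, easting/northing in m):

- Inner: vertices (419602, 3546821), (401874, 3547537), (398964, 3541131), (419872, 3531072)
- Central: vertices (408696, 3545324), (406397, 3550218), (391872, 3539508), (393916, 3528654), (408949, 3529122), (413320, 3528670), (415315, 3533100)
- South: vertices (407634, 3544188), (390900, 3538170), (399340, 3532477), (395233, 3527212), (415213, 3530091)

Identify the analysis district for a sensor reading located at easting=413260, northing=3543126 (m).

Inner

Cast a ray rightward from (413260, 3543126). For each polygon, the edges (by vertex number in listed order) whose endpoints lie on opposite sides of northing = 3543126, where each meets that height, and whether that is right or left of the point:
Inner: 2–3 at easting≈399870.3 (left), 4–1 at easting≈419665.3 (right) → 1 crossing.
Central: 2–3 at easting≈396778.8 (left), 7–1 at easting≈409886.2 (left) → 0 crossings.
South: 1–2 at easting≈404680.9 (left), 5–1 at easting≈408205.0 (left) → 0 crossings.
Only Inner has an odd count, so the point is inside Inner.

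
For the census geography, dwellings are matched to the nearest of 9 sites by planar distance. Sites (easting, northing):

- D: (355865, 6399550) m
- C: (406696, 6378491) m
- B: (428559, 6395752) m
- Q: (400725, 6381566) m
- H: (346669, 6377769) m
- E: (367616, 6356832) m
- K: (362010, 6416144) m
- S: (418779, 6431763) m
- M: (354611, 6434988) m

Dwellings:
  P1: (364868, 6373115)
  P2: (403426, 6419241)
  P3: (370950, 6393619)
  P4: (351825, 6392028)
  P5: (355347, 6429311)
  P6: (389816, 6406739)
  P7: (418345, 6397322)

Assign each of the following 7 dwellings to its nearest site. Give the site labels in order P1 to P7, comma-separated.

E, S, D, D, M, Q, B

P1 → E (d²=272687593.00)
P2 → S (d²=392515093.00)
P3 → D (d²=262733986.00)
P4 → D (d²=72902084.00)
P5 → M (d²=32770025.00)
P6 → Q (d²=752686210.00)
P7 → B (d²=106790696.00)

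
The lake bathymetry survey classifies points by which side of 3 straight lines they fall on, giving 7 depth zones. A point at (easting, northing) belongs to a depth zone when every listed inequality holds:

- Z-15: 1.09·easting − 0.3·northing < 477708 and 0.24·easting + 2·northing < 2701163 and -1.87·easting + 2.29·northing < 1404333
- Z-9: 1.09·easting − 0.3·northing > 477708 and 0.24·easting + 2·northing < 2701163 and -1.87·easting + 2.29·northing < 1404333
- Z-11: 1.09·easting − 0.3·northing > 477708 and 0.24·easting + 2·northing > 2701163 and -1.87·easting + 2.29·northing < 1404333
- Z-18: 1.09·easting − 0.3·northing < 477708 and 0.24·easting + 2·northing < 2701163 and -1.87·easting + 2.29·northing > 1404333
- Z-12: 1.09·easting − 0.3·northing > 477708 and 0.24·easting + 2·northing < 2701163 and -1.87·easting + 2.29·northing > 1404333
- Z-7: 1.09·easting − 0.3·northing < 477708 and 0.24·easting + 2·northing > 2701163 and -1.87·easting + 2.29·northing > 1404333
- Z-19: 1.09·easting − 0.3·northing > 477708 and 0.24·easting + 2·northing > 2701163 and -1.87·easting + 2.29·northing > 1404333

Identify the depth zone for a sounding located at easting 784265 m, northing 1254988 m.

1.09·784265 − 0.3·1254988 = 478352.450, which is > 477708
0.24·784265 + 2·1254988 = 2698199.600, which is < 2701163
-1.87·784265 + 2.29·1254988 = 1407346.970, which is > 1404333
This sign pattern matches Z-12.

Z-12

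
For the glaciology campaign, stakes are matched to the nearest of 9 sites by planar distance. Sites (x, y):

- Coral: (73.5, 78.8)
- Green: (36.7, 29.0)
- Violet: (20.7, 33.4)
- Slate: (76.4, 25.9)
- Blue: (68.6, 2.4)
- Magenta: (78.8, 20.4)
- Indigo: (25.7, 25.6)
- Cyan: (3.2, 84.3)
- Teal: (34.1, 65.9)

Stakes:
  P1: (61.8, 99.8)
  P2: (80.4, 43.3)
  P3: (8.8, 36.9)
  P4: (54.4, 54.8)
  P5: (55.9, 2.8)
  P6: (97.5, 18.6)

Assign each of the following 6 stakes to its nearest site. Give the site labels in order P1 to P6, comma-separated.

P1 → Coral (d²=577.89)
P2 → Slate (d²=318.76)
P3 → Violet (d²=153.86)
P4 → Teal (d²=535.30)
P5 → Blue (d²=161.45)
P6 → Magenta (d²=352.93)

Coral, Slate, Violet, Teal, Blue, Magenta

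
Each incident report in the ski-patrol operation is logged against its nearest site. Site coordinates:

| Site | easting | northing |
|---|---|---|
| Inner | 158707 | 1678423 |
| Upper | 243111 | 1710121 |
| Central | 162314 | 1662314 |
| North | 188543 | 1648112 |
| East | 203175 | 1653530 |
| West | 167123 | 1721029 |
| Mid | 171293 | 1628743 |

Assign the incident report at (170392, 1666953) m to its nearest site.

Squared distances to each site:
Inner: 268100125.000; Upper: 7151529185.000; Central: 86774405.000; North: 684442082.000; East: 1254902018.000; West: 2934900137.000; Mid: 1460815901.000.
Minimum at Central.

Central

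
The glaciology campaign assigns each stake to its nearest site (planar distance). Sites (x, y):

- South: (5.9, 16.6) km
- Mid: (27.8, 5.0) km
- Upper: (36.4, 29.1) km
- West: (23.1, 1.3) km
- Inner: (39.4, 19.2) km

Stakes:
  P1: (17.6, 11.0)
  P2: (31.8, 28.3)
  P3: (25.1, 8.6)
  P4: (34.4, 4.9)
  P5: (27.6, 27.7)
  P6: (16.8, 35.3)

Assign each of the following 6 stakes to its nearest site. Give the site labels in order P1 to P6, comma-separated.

West, Upper, Mid, Mid, Upper, Upper

P1 → West (d²=124.34)
P2 → Upper (d²=21.80)
P3 → Mid (d²=20.25)
P4 → Mid (d²=43.57)
P5 → Upper (d²=79.40)
P6 → Upper (d²=422.60)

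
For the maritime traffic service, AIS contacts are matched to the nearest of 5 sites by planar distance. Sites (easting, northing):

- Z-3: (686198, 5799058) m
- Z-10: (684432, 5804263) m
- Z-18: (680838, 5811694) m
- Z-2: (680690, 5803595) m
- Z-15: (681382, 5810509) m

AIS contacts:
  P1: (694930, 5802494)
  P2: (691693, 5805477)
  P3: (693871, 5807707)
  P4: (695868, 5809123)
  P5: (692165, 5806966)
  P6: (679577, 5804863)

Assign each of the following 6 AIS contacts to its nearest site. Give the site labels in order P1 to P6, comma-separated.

Z-3, Z-10, Z-10, Z-10, Z-10, Z-2

P1 → Z-3 (d²=88053920.00)
P2 → Z-10 (d²=54195917.00)
P3 → Z-10 (d²=100955857.00)
P4 → Z-10 (d²=154401696.00)
P5 → Z-10 (d²=67105498.00)
P6 → Z-2 (d²=2846593.00)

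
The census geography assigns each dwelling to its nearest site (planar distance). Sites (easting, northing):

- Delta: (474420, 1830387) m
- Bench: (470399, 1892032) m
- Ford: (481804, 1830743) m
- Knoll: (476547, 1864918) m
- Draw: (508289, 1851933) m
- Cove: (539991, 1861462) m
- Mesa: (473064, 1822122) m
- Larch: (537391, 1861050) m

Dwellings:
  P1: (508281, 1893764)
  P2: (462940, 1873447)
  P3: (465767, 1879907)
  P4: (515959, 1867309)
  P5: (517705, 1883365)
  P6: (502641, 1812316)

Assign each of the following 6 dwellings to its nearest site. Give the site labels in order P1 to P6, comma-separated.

P1 → Bench (d²=1438045748.00)
P2 → Knoll (d²=257894290.00)
P3 → Bench (d²=168471049.00)
P4 → Draw (d²=295250276.00)
P5 → Larch (d²=885497821.00)
P6 → Ford (d²=773734898.00)

Bench, Knoll, Bench, Draw, Larch, Ford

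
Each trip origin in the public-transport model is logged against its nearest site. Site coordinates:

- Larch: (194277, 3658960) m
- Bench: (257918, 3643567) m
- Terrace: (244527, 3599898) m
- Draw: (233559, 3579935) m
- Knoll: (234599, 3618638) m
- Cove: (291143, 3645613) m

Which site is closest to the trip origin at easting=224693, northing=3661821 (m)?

Larch

Squared distances to each site:
Larch: 933318377.000; Bench: 1437109141.000; Terrace: 4227845485.000; Draw: 6783922952.000; Knoll: 1962900325.000; Cove: 4678301764.000.
Minimum at Larch.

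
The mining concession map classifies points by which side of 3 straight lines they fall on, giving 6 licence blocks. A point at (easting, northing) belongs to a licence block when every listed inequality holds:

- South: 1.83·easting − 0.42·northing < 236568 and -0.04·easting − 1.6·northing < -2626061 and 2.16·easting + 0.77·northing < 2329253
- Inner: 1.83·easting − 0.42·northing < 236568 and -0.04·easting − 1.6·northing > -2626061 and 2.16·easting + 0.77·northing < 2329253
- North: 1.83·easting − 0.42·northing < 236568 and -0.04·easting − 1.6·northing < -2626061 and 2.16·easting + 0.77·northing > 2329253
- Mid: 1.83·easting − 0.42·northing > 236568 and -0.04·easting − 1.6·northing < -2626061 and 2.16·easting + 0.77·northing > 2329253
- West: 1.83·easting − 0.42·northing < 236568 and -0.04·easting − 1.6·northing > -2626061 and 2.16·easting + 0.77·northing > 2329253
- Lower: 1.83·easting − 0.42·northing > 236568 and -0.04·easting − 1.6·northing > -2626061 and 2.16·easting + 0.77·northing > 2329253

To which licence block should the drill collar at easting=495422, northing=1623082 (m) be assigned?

1.83·495422 − 0.42·1623082 = 224927.820, which is < 236568
-0.04·495422 − 1.6·1623082 = -2616748.080, which is > -2626061
2.16·495422 + 0.77·1623082 = 2319884.660, which is < 2329253
This sign pattern matches Inner.

Inner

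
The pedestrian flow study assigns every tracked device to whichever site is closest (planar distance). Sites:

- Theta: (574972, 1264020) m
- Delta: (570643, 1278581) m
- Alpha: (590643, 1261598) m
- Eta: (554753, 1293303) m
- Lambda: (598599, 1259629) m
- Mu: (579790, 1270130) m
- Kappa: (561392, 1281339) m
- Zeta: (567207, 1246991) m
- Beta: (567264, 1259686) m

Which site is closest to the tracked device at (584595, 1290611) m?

Squared distances to each site:
Theta: 799683410.000; Delta: 339379204.000; Alpha: 878332473.000; Eta: 897791828.000; Lambda: 1155996340.000; Mu: 442559386.000; Kappa: 624349193.000; Zeta: 2205046944.000; Beta: 1256719186.000.
Minimum at Delta.

Delta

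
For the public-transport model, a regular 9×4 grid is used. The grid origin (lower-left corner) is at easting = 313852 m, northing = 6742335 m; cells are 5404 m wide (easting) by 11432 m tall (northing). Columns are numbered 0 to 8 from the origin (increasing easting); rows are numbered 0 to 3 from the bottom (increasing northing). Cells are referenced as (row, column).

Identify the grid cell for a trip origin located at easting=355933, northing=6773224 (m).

Column index: ⌊(355933 − 313852) / 5404⌋ = ⌊7.787⌋ = 7
Row offset from origin: ⌊(6773224 − 6742335) / 11432⌋ = ⌊2.702⌋ = 2 → row 2

(2, 7)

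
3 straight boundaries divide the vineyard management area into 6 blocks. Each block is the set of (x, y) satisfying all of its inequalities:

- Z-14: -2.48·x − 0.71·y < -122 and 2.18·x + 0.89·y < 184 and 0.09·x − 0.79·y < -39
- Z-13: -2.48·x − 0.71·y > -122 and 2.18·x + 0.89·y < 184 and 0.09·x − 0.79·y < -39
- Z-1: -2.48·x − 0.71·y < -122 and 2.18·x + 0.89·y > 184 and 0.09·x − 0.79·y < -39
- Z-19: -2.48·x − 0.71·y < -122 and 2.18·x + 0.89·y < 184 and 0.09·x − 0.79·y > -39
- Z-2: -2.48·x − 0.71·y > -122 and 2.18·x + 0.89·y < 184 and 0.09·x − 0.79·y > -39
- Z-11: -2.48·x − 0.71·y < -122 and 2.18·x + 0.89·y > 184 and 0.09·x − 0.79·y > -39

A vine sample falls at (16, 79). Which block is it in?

-2.48·16 − 0.71·79 = -95.770, which is > -122
2.18·16 + 0.89·79 = 105.190, which is < 184
0.09·16 − 0.79·79 = -60.970, which is < -39
This sign pattern matches Z-13.

Z-13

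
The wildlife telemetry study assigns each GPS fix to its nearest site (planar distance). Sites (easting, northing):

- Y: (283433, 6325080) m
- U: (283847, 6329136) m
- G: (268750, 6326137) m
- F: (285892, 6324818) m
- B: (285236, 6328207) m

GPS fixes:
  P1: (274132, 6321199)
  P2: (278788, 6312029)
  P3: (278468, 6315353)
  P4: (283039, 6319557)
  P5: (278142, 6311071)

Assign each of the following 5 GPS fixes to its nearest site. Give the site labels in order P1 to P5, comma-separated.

P1 → G (d²=53349768.00)
P2 → Y (d²=191904626.00)
P3 → Y (d²=119265754.00)
P4 → Y (d²=30658765.00)
P5 → Y (d²=224246762.00)

G, Y, Y, Y, Y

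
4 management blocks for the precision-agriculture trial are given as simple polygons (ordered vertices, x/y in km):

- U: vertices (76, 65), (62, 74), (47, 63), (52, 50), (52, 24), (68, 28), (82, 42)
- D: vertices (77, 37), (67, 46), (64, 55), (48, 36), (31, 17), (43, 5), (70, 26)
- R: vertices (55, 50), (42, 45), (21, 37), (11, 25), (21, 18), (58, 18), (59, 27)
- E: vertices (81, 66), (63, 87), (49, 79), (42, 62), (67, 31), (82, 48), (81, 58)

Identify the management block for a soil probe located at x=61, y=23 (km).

Cast a ray rightward from (61, 23). For each polygon, the edges (by vertex number in listed order) whose endpoints lie on opposite sides of y = 23, where each meets that height, and whether that is right or left of the point:
U: no edge straddles that height → 0 crossings.
D: 4–5 at x≈36.4 (left), 6–7 at x≈66.1 (right) → 1 crossing.
R: 4–5 at x≈13.9 (left), 6–7 at x≈58.6 (left) → 0 crossings.
E: no edge straddles that height → 0 crossings.
Only D has an odd count, so the point is inside D.

D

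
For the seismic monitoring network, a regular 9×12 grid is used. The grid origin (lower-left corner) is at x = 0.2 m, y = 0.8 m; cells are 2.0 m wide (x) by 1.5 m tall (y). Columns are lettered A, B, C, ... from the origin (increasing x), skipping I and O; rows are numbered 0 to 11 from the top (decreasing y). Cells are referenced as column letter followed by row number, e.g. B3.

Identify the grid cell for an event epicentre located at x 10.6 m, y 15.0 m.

Column index: ⌊(10.6 − 0.2) / 2.0⌋ = ⌊5.200⌋ = 5 → column F
Row offset from origin: ⌊(15.0 − 0.8) / 1.5⌋ = ⌊9.467⌋ = 9 → row 2 (counted from top)

F2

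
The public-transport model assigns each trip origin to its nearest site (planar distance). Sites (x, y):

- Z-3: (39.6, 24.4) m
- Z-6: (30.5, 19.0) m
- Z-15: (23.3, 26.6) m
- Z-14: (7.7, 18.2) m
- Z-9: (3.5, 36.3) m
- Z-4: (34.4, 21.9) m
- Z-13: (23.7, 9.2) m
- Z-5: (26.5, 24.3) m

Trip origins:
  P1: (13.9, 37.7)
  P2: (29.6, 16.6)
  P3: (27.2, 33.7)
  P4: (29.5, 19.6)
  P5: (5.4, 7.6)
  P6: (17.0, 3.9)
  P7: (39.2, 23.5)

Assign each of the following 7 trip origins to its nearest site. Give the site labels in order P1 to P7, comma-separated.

Z-9, Z-6, Z-15, Z-6, Z-14, Z-13, Z-3

P1 → Z-9 (d²=110.12)
P2 → Z-6 (d²=6.57)
P3 → Z-15 (d²=65.62)
P4 → Z-6 (d²=1.36)
P5 → Z-14 (d²=117.65)
P6 → Z-13 (d²=72.98)
P7 → Z-3 (d²=0.97)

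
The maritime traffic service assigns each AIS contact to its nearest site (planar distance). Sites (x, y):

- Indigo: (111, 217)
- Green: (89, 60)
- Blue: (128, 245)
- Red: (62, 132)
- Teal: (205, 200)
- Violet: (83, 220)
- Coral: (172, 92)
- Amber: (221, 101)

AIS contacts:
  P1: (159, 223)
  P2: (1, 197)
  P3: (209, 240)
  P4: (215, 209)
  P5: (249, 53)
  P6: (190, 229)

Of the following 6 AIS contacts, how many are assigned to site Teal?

P1 → Blue
P2 → Violet
P3 → Teal
P4 → Teal
P5 → Amber
P6 → Teal
3 of the 6 go to Teal.

3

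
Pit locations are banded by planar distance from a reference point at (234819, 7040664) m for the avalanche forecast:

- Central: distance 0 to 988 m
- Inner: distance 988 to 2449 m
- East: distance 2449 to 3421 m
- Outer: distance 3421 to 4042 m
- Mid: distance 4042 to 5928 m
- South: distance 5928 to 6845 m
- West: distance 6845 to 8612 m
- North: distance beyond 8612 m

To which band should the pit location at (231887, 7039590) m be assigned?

Distance = √((231887−234819)² + (7039590−7040664)²) = √(8596624.000 + 1153476.000) = 3122.515 m.
2449 ≤ 3122.515 < 3421 → East.

East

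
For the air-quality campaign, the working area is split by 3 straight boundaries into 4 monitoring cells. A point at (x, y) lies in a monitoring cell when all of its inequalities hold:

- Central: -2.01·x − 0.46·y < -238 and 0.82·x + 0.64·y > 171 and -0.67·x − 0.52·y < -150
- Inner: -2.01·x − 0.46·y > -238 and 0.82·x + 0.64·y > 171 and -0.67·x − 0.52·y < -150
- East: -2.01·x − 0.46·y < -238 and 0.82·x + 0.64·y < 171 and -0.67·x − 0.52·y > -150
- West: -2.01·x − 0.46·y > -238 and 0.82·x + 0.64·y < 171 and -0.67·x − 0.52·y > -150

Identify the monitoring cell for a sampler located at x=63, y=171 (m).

West

-2.01·63 − 0.46·171 = -205.290, which is > -238
0.82·63 + 0.64·171 = 161.100, which is < 171
-0.67·63 − 0.52·171 = -131.130, which is > -150
This sign pattern matches West.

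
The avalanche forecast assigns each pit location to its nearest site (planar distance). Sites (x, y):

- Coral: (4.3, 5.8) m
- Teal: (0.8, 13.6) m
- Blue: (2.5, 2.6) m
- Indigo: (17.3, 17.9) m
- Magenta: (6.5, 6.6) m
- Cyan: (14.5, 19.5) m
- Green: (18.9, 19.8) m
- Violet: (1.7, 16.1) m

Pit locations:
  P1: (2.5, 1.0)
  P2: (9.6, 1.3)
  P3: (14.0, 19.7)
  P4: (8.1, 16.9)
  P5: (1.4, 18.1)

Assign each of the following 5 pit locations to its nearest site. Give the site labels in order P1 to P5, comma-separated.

Blue, Magenta, Cyan, Violet, Violet

P1 → Blue (d²=2.56)
P2 → Magenta (d²=37.70)
P3 → Cyan (d²=0.29)
P4 → Violet (d²=41.60)
P5 → Violet (d²=4.09)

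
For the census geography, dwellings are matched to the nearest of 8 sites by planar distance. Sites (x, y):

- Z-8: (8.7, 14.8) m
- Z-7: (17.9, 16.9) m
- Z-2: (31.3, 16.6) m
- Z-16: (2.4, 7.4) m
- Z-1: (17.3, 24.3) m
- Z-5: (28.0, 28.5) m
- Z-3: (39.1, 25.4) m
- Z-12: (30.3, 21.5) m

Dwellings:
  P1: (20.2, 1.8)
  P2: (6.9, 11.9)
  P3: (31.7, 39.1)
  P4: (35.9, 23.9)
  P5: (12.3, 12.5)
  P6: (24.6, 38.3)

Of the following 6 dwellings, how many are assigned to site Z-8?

P1 → Z-7
P2 → Z-8
P3 → Z-5
P4 → Z-3
P5 → Z-8
P6 → Z-5
2 of the 6 go to Z-8.

2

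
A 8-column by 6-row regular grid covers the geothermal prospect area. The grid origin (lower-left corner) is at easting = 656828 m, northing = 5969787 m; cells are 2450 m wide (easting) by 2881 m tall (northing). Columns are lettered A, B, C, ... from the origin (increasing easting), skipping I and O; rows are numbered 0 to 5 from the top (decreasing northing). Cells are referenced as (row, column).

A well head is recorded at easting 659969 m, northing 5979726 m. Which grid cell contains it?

Column index: ⌊(659969 − 656828) / 2450⌋ = ⌊1.282⌋ = 1 → column B
Row offset from origin: ⌊(5979726 − 5969787) / 2881⌋ = ⌊3.450⌋ = 3 → row 2 (counted from top)

(2, B)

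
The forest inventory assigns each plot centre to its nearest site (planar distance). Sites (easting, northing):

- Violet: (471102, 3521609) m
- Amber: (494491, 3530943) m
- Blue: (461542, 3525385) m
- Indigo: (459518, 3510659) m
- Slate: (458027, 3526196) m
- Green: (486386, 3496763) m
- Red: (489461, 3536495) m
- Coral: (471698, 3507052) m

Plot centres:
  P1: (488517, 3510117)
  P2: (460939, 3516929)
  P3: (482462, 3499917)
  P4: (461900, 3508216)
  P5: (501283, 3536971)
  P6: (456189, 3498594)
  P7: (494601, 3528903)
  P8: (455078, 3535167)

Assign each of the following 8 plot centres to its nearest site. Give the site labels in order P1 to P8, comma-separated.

P1 → Green (d²=182870477.00)
P2 → Indigo (d²=41332141.00)
P3 → Green (d²=25345492.00)
P4 → Indigo (d²=11642173.00)
P5 → Amber (d²=82468048.00)
P6 → Indigo (d²=156646466.00)
P7 → Amber (d²=4173700.00)
P8 → Slate (d²=89175442.00)

Green, Indigo, Green, Indigo, Amber, Indigo, Amber, Slate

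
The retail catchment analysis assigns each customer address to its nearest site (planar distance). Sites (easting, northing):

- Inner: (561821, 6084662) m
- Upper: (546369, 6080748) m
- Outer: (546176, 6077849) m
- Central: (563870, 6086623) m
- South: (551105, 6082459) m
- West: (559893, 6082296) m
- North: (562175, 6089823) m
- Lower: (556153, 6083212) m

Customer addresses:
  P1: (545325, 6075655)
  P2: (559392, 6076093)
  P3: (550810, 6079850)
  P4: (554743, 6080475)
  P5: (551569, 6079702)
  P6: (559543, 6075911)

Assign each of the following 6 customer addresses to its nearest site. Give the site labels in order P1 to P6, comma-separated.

Outer, West, South, Lower, South, West

P1 → Outer (d²=5537837.00)
P2 → West (d²=38728210.00)
P3 → South (d²=6893906.00)
P4 → Lower (d²=9479269.00)
P5 → South (d²=7816345.00)
P6 → West (d²=40890725.00)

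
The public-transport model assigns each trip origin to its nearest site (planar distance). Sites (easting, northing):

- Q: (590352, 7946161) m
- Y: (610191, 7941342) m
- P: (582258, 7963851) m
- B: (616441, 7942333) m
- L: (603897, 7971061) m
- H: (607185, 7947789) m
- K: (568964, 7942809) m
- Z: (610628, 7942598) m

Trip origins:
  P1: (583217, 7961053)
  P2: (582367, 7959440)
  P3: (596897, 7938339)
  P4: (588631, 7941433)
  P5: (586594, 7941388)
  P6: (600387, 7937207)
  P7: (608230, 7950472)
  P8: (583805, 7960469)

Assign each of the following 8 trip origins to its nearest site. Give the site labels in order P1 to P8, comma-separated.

P1 → P (d²=8748485.00)
P2 → P (d²=19468802.00)
P3 → Q (d²=104020709.00)
P4 → Q (d²=25315825.00)
P5 → Q (d²=36904093.00)
P6 → Y (d²=113216641.00)
P7 → H (d²=8290514.00)
P8 → P (d²=13831133.00)

P, P, Q, Q, Q, Y, H, P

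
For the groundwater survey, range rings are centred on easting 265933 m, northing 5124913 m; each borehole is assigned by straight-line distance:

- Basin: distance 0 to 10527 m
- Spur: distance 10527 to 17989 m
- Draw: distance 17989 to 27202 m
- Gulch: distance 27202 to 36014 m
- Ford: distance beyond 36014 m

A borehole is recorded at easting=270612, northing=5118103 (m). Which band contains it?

Distance = √((270612−265933)² + (5118103−5124913)²) = √(21893041.000 + 46376100.000) = 8262.514 m.
0 ≤ 8262.514 < 10527 → Basin.

Basin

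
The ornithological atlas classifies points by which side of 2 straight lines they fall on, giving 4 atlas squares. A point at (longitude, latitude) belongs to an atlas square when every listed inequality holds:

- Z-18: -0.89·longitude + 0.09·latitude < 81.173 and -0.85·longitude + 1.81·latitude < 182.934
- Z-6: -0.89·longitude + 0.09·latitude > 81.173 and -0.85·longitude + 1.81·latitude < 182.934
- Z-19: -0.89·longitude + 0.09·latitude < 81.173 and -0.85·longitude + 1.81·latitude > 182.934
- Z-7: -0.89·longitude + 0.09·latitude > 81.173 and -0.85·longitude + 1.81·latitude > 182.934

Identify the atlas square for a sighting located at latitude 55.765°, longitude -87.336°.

Z-6

-0.89·-87.336 + 0.09·55.765 = 82.748, which is > 81.173
-0.85·-87.336 + 1.81·55.765 = 175.170, which is < 182.934
This sign pattern matches Z-6.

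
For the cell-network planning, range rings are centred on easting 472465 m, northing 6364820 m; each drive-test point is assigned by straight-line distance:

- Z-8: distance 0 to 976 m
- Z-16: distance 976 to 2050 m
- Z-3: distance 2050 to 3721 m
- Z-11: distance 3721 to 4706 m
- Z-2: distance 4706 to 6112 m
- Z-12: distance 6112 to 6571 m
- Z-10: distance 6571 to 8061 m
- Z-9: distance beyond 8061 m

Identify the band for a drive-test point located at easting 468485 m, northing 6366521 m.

Z-11

Distance = √((468485−472465)² + (6366521−6364820)²) = √(15840400.000 + 2893401.000) = 4328.256 m.
3721 ≤ 4328.256 < 4706 → Z-11.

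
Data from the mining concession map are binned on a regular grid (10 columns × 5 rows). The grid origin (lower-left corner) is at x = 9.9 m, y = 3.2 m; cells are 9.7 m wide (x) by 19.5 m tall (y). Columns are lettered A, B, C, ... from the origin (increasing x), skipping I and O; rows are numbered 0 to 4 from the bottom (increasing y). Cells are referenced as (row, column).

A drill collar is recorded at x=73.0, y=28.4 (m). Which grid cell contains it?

(1, G)

Column index: ⌊(73.0 − 9.9) / 9.7⌋ = ⌊6.505⌋ = 6 → column G
Row offset from origin: ⌊(28.4 − 3.2) / 19.5⌋ = ⌊1.292⌋ = 1 → row 1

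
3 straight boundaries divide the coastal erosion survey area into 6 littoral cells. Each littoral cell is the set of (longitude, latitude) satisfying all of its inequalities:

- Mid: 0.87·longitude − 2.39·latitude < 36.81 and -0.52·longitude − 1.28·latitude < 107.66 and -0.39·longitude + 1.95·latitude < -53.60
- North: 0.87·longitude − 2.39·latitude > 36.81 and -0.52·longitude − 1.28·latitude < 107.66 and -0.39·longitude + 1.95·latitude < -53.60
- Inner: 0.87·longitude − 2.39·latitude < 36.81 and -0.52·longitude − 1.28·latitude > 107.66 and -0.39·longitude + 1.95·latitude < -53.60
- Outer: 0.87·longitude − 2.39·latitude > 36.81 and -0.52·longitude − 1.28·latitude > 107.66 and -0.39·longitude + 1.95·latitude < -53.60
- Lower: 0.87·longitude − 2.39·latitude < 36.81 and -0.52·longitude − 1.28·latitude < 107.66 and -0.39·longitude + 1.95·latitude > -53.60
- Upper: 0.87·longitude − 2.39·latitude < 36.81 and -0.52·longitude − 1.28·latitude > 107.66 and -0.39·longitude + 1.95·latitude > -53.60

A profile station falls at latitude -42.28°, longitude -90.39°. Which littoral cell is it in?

Lower

0.87·-90.39 − 2.39·-42.28 = 22.410, which is < 36.81
-0.52·-90.39 − 1.28·-42.28 = 101.121, which is < 107.66
-0.39·-90.39 + 1.95·-42.28 = -47.194, which is > -53.60
This sign pattern matches Lower.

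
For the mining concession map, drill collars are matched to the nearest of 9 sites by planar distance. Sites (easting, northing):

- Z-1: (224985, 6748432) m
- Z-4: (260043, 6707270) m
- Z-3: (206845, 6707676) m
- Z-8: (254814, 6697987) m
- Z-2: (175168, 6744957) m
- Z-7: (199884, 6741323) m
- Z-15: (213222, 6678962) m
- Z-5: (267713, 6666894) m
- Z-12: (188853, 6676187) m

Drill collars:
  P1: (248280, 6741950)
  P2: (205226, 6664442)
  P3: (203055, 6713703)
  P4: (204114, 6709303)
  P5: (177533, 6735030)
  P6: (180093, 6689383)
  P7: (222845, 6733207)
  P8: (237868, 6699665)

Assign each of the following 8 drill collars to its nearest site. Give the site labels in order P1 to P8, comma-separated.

P1 → Z-1 (d²=584673349.00)
P2 → Z-15 (d²=274766416.00)
P3 → Z-3 (d²=50688829.00)
P4 → Z-3 (d²=10105490.00)
P5 → Z-2 (d²=104138554.00)
P6 → Z-12 (d²=250872016.00)
P7 → Z-1 (d²=236380225.00)
P8 → Z-8 (d²=289982600.00)

Z-1, Z-15, Z-3, Z-3, Z-2, Z-12, Z-1, Z-8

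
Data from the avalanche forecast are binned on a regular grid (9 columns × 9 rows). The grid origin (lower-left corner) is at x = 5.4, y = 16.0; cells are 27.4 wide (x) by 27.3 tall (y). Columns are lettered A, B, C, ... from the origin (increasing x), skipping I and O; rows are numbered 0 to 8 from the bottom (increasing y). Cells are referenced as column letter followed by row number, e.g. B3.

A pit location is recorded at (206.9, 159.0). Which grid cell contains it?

Column index: ⌊(206.9 − 5.4) / 27.4⌋ = ⌊7.354⌋ = 7 → column H
Row offset from origin: ⌊(159.0 − 16.0) / 27.3⌋ = ⌊5.238⌋ = 5 → row 5

H5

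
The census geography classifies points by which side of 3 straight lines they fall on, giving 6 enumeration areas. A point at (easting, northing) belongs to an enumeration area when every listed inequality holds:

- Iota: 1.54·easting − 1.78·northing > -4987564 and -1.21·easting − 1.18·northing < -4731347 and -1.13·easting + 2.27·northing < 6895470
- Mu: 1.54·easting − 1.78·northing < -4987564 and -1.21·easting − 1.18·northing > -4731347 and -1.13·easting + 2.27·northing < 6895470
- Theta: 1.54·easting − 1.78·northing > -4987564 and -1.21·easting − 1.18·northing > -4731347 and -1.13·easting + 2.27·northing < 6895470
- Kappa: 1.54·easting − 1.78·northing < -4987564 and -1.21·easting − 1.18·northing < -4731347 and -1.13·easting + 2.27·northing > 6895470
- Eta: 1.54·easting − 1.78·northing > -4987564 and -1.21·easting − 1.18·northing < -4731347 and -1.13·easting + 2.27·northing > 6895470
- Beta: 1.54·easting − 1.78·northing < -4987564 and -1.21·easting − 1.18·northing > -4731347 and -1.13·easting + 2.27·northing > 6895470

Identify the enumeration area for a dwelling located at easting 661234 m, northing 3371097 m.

Eta

1.54·661234 − 1.78·3371097 = -4982252.300, which is > -4987564
-1.21·661234 − 1.18·3371097 = -4777987.600, which is < -4731347
-1.13·661234 + 2.27·3371097 = 6905195.770, which is > 6895470
This sign pattern matches Eta.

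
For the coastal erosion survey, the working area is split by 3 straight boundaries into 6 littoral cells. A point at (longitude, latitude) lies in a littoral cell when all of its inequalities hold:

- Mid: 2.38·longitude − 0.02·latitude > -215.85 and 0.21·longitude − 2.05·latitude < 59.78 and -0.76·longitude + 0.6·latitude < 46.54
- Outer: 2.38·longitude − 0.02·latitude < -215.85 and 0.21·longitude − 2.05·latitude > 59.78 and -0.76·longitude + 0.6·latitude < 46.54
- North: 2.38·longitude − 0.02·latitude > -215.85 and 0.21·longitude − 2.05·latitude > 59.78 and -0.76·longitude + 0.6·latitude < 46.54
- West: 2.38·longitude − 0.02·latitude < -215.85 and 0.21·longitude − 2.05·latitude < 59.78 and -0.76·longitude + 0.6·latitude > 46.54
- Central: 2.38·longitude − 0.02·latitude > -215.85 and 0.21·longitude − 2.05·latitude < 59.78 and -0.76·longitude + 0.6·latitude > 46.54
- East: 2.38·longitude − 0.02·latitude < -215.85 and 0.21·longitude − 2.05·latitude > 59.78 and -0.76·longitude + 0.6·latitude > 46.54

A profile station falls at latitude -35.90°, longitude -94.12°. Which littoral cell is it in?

2.38·-94.12 − 0.02·-35.90 = -223.288, which is < -215.85
0.21·-94.12 − 2.05·-35.90 = 53.830, which is < 59.78
-0.76·-94.12 + 0.6·-35.90 = 49.991, which is > 46.54
This sign pattern matches West.

West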